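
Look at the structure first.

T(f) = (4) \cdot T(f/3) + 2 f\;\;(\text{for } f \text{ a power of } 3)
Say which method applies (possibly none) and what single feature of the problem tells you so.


Best approach: the master substitution — treat m = log base 3 of f as the new clock: one recursion step advances m by one while f scales by 3.


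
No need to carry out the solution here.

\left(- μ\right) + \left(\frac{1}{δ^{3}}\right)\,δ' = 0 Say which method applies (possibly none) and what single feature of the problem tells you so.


Diagnosis: separation of variables — solved for the derivative, the right side factors as μ times δ^{3} — all μ-dependence separates from all δ-dependence. An exactness check succeeds on this form as well — separation and the potential function arrive at the same answer, separation more directly.


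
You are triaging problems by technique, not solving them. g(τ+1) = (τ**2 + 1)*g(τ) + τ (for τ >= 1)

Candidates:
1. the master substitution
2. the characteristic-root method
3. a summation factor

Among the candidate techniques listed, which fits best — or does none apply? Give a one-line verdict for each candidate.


Method: a summation factor — rescale the sequence by the product of the weights τ**2 + 1 so far — the recurrence collapses to a plain running sum.
- the master substitution: with no divided-index recursive call, reindexing by powers of a base buys nothing.
- the characteristic-root method — an index-dependent weight blocks the pure exponential ansatz.
- a summation factor: applicable, and directly so.


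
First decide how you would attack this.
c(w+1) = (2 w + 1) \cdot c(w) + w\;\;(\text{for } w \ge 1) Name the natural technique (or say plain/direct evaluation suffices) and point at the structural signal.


Best approach: a summation factor — it is first-order linear but the coefficient 2 w + 1 depends on the index, so multiply through by a summation factor to telescope it.


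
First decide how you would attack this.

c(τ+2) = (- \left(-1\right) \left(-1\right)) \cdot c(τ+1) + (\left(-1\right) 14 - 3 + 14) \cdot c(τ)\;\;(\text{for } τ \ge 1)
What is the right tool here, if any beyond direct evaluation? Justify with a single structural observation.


Technique: the characteristic-root method — because shifting τ leaves the equation's coefficients unchanged, exponential trials reduce it to algebra.


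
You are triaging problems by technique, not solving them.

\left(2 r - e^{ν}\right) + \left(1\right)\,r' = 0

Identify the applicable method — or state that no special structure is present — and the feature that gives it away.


Best approach: a linear integrating factor — r appears only to the first power with coefficient 2 — the classic integrating-factor setup.


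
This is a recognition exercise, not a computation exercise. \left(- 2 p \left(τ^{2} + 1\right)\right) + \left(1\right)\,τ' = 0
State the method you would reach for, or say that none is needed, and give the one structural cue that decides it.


Verdict: separation of variables — all dependence on the two variables factors apart, the defining separable shape.


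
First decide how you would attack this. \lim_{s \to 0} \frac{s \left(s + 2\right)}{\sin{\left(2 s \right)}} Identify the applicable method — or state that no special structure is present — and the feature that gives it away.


Verdict: l'Hôpital's rule (0/0) — numerator and denominator both vanish at 0 — a genuine 0/0 form, which is exactly when l'Hôpital applies. One could equally expand both pieces locally and compare leading terms; the rule does that in one stroke.


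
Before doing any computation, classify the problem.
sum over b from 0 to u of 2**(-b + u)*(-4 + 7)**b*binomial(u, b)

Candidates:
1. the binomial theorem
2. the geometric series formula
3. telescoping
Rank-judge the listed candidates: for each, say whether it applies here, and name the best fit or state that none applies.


Verdict: the binomial theorem — terms weighting binomial(u, b) against matched powers of (-4 + 7) and 2 reassemble into ((-4 + 7) + 2)^u by the binomial theorem.
- the binomial theorem: yes — fits the structure here.
- the geometric series formula: no single multiplier carries one term to the next throughout the sum.
- telescoping — in the displayed form, no term reappears at a neighboring index to cancel against.


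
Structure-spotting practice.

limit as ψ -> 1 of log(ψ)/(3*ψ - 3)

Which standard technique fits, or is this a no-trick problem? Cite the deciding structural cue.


Technique: l'Hôpital's rule (0/0) — substituting 1 gives 0 over 0; differentiate top and bottom once and re-evaluate. A first-order expansion at the point is an equally standard path; the rule packages it.


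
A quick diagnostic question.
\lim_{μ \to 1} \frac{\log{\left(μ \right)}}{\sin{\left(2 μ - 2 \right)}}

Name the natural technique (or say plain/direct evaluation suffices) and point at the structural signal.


Technique: l'Hôpital's rule (0/0) — the 0/0 form at 1 is the signature situation for l'Hôpital's rule. One could equally expand both pieces locally and compare leading terms; the rule does that in one stroke.


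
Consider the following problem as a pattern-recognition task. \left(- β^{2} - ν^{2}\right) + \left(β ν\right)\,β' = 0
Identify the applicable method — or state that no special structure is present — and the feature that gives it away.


Diagnosis: the homogeneous substitution — the slope is degree-zero homogeneous: the ratio substitution v = β/ν collapses it. A Bernoulli substitution is a fair alternative on this equation directly; the homogeneous reading takes it as given.


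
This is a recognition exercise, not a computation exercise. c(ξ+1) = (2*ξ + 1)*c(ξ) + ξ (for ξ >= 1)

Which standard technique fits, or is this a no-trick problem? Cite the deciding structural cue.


Method: a summation factor — first-order linear but the coefficient 2*ξ + 1 moves with the index — divide by the cumulative product and telescope.


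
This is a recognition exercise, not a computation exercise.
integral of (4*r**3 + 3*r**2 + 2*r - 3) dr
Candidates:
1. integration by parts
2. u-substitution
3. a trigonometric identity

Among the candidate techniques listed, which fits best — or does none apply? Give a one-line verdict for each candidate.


Method: no special technique — a term-by-term power-rule job in r; no substitution or rearrangement earns its keep here.
- integration by parts — splitting off a factor buys nothing — the integrand integrates directly without parts.
- u-substitution — no substitution does more than relabel what direct integration already handles.
- a trigonometric identity: with no trigonometric functions present, identity rewriting has no target.


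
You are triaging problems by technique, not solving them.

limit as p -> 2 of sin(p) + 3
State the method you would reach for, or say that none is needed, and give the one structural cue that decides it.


Best approach: no special technique — no zero denominators, no indeterminate clash at 2 — substitute and read off the value.


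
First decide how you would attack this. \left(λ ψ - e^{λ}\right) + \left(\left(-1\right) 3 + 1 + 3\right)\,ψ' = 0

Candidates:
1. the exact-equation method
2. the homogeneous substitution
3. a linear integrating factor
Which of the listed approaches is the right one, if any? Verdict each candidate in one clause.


Method: a linear integrating factor — the equation is linear in ψ with coefficient λ; multiplying by the integrating factor exp(∫λ) makes the left side a perfect derivative.
- the exact-equation method — the cross partial derivatives disagree, so no single potential exists.
- the homogeneous substitution: rescaling both variables together changes the slope, so no ratio substitution collapses it.
- a linear integrating factor: applicable, and directly so.


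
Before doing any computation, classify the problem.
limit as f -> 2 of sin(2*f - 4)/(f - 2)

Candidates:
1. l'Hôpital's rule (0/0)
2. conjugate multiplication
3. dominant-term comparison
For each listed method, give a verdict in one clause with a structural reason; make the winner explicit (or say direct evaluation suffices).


Diagnosis: l'Hôpital's rule (0/0) — plug in 2: top and bottom both hit zero, so differentiate each and retry. Known elementary limits would finish this too — the rule just bypasses the case analysis.
- l'Hôpital's rule (0/0): applies; the problem has the shape this method handles.
- conjugate multiplication — there is no infinity-minus-infinity radical difference to rationalize.
- dominant-term comparison — no dominant-degree comparison decides it.


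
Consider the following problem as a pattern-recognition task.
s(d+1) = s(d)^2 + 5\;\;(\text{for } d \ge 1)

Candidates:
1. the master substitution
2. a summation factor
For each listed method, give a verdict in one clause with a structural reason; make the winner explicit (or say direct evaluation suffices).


Verdict: no special technique — the new term depends nonlinearly on the old ones, which disqualifies every superposition-based technique.
- the master substitution — the recursive argument is a shift of the index, not a fixed fraction of it.
- a summation factor — the recursion is nonlinear — outside the first-order linear family a summation factor addresses.


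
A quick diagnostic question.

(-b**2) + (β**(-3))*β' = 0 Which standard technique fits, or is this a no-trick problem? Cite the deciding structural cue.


Best approach: separation of variables — solved for the derivative, the right side splits multiplicatively into a function of each variable alone — divide and integrate each side. The cross-partial test also passes here (vacuously, each side single-variable); the potential-function route would work, separation is simply more immediate.


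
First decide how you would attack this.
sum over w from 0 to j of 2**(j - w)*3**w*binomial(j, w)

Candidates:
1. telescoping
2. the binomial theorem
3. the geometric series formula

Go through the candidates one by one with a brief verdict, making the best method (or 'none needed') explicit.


Diagnosis: the binomial theorem — the binomial coefficients weight matched powers of 3 and 2, which is exactly the expansion of a binomial power.
- telescoping — neither a shifted-difference shape nor integer-spaced poles are present.
- the binomial theorem — yes, a natural case for it.
- the geometric series formula — dividing successive terms gives an index-dependent quantity, not a constant.


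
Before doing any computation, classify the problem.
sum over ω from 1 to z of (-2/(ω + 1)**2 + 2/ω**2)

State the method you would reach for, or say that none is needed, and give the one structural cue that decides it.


Verdict: telescoping — the generic term is a one-step difference of 2/ω**2, so partial sums shortcut to endpoint evaluation.


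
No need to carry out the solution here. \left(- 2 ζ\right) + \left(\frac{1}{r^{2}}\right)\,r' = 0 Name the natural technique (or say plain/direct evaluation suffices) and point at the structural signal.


Diagnosis: separation of variables — separating collects all r-dependence with the derivative and leaves all ζ-dependence opposite: variables separate. The cross-partial test also passes here (vacuously, each side single-variable); the potential-function route would work, separation is simply more immediate.


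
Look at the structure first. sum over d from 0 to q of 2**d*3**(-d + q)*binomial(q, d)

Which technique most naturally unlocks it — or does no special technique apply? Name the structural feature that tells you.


Best approach: the binomial theorem — the summand is term d of a binomial expansion in 2 and 3; the whole sum is a single power.


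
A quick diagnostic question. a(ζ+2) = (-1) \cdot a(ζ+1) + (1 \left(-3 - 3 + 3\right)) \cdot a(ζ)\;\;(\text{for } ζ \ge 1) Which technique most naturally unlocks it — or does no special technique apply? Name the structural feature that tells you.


Diagnosis: the characteristic-root method — fixed numeric weights on consecutive terms and no forcing term added: the root method in its home territory.


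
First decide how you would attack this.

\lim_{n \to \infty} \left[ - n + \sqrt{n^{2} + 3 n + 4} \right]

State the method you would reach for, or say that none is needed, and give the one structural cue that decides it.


Verdict: conjugate multiplication — an infinity-minus-infinity difference with a surviving radical — multiply by the conjugate to cancel the divergence.


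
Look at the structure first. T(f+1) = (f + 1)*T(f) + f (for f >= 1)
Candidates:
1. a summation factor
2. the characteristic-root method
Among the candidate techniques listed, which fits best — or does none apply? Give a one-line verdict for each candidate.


Technique: a summation factor — normalize by the running product of f + 1: the left side becomes a difference, and differences sum.
- a summation factor: applicable, and directly so.
- the characteristic-root method — an index-dependent weight blocks the pure exponential ansatz.


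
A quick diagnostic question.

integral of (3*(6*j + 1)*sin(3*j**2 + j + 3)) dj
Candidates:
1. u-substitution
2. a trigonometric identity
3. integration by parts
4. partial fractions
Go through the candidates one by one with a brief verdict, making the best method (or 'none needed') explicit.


Technique: u-substitution — everything non-trivial happens through the inner expression 3*j**2 + j + 3, and its derivative accounts for the remaining factor up to a constant, so set u = 3*j**2 + j + 3.
- u-substitution — yes — fits the structure here.
- a trigonometric identity: neither the even-power reduction nor the product-to-sum identity applies to this structure.
- integration by parts — the non-polynomial partner is not one of the parts kernels — exp, sine, or cosine with a degree-1 argument, or a logarithm.
- partial fractions: there is no rational-function structure to decompose.


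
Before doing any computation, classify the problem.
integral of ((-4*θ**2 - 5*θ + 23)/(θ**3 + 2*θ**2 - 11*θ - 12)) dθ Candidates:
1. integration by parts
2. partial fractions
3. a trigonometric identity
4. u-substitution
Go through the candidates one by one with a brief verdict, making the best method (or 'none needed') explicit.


Method: partial fractions — once θ**3 + 2*θ**2 - 11*θ - 12 is factored, each root contributes a simple-fraction term; integrate them one at a time.
- integration by parts — the integrand does not split as a nonconstant polynomial times an exp, sine, cosine of a linear argument, or logarithm — no polynomial-kernel parts product to differentiate one side of.
- partial fractions: yes — fits the structure here.
- a trigonometric identity — with no trigonometric functions present, identity rewriting has no target.
- u-substitution — no subexpression of the integrand serves as a whole-integral substitution inner — individual terms may offer their own, but none carries its derivative as a factor of the full integrand; a working change of variable would have to be constructed from outside the expression.


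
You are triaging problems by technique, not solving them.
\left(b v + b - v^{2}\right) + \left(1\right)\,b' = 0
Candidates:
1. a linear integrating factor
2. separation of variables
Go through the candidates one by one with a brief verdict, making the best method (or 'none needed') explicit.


Best approach: a linear integrating factor — the unknown enters only to the first power against a nonzero forcing term — the integrating-factor template applies directly.
- a linear integrating factor: applies; the problem has the shape this method handles.
- separation of variables: the two dependences do not factor apart.


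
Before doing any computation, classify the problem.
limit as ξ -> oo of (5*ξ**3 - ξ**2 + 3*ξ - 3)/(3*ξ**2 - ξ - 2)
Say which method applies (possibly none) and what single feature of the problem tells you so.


Best approach: dominant-term comparison — at large ξ only the top-degree terms survive; compare the leading terms and the limit falls out. l'Hôpital's at-infinity variant applies to the expression viewed as a single quotient; the leading-term comparison is the direct route.


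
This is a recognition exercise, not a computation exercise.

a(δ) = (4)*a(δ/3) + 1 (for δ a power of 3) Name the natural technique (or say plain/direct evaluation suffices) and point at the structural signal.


Diagnosis: the master substitution — the argument δ/3 divides the index by 3; the standard δ = 3^m substitution converts it to a constant-shift recurrence.


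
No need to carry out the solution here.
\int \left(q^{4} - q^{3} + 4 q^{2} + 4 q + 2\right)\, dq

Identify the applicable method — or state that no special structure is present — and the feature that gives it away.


Best approach: no special technique — every term is a constant multiple of a power of q; term-wise power-rule integration needs no preliminary transformation.


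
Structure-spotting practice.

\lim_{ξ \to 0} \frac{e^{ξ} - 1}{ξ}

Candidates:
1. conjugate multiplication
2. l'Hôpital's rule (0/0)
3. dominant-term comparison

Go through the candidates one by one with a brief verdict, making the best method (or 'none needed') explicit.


Diagnosis: l'Hôpital's rule (0/0) — the 0/0 form at 0 is the signature situation for l'Hôpital's rule. Known elementary limits would finish this too — the rule just bypasses the case analysis.
- conjugate multiplication: there is no infinity-minus-infinity radical difference to rationalize.
- l'Hôpital's rule (0/0) — applicable, and directly so.
- dominant-term comparison — no dominant-degree comparison decides it.


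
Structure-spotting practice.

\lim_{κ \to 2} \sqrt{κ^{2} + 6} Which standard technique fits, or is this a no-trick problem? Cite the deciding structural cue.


Diagnosis: no special technique — the expression is continuous at 2 — substitute and evaluate; no indeterminate form appears.


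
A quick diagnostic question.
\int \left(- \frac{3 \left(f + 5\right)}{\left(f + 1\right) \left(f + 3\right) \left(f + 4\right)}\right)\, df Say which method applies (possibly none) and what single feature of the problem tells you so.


Technique: partial fractions — a proper rational integrand whose denominator splits into simpler factors — decompose into partial fractions first.


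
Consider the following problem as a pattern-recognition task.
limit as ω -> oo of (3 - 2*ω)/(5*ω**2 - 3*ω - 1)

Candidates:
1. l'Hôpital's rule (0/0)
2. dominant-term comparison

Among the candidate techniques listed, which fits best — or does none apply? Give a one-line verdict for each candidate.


Method: dominant-term comparison — at large ω only the top-degree terms survive; compare the leading terms and the limit falls out.
- l'Hôpital's rule (0/0): viewed as a single quotient this runs to ∞/∞, not the 0/0 clash this candidate addresses; an at-infinity variant of the rule would resolve it, but comparing leading growth reads the answer without differentiating.
- dominant-term comparison: applicable, and directly so.


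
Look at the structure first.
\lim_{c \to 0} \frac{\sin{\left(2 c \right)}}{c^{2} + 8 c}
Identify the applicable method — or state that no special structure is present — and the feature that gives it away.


Verdict: l'Hôpital's rule (0/0) — numerator and denominator both vanish at 0 — a genuine 0/0 form, which is exactly when l'Hôpital applies. A local series expansion at the point resolves it as well; the rule is the packaged version of that step.


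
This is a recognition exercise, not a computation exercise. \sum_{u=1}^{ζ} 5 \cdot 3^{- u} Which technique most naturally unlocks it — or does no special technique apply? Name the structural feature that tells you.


Technique: the geometric series formula — consecutive terms stand in a fixed index-free ratio — the geometric sum formula closes it.


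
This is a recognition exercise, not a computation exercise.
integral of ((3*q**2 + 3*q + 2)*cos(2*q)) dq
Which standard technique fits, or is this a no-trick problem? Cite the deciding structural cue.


Method: integration by parts — the integrand splits as 3*q**2 + 3*q + 2 times cos(2*q) — repeatedly differentiating the polynomial part kills it, which is the parts ladder.


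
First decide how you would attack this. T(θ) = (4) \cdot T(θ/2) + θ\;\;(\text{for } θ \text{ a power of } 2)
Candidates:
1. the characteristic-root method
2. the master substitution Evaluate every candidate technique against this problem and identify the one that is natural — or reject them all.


Method: the master substitution — the argument contracts 2-fold per step: reindex θ exponentially and solve the linear recurrence in the new index.
- the characteristic-root method — a divided-index call is not the fixed-shift linear shape that characteristic roots solve.
- the master substitution: yes, a natural case for it.


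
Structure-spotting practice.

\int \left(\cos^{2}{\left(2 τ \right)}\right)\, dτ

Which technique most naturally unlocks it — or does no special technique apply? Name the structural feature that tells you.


Method: a trigonometric identity — \cos^{2}{\left(2 τ \right)} carries an even exponent — trade it for double-angle cosines before integrating.


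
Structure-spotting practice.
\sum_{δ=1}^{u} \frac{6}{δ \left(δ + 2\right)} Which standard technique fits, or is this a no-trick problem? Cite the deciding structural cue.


Best approach: telescoping — rewrite \frac{6}{δ \left(δ + 2\right)} as simple fractions and successive terms eat each other — only the edges survive.


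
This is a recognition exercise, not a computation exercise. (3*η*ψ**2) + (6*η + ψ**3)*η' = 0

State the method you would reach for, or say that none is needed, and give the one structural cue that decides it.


Best approach: the exact-equation method — the cross partial derivatives of 3*η*ψ**2 and 6*η + ψ**3 agree, so the left side is the total differential of one potential in ψ and η.


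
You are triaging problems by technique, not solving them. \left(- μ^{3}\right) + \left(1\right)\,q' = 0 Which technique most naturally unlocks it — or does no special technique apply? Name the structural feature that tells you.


Technique: no special technique — with q absent the equation is not coupled at all: direct integration in μ.


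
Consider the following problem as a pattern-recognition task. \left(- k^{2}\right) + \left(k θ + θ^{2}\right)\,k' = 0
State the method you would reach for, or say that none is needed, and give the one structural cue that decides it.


Best approach: the homogeneous substitution — the slope's numerator and denominator share total degree; set v = k/θ and the equation drops to separable form. Rewriting — with the variables' roles exchanged where the shape demands it — would expose a Bernoulli structure too; the homogeneous substitution simply reads the degrees directly.


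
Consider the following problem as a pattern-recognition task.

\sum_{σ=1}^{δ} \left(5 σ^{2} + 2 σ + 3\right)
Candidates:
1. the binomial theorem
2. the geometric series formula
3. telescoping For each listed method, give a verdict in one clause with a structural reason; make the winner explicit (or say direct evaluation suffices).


Best approach: no special technique — Faulhaber territory: sum each constant-multiple power of σ with its closed-form formula, no trick required.
- the binomial theorem: no binomial coefficients pair with matched powers.
- the geometric series formula: consecutive terms are not related by a fixed multiplier.
- telescoping: the terms as presented offer no neighboring cancellation — a telescoping rewrite may exist, but the displayed structure does not hand one over.


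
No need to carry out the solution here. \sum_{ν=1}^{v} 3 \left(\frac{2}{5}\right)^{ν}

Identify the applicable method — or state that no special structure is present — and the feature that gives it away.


Best approach: the geometric series formula — term-over-term division gives \frac{2}{5} every time — index-free ratio, geometric sum formula applies.


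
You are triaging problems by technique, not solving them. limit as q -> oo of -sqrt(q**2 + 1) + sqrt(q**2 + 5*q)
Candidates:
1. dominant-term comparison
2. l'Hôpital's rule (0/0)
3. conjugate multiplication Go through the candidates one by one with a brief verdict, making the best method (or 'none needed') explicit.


Verdict: conjugate multiplication — divergence minus divergence hides a finite answer — expose it by pairing sqrt(q**2 + 5*q) - sqrt(q**2 + 1) with its conjugate.
- dominant-term comparison — this limit is not decided by comparing polynomial growth at infinity.
- l'Hôpital's rule (0/0) — the expression is a difference driving to ∞ − ∞, not a 0/0 quotient — there is no ratio for the rule to differentiate.
- conjugate multiplication — applies; the problem has the shape this method handles.


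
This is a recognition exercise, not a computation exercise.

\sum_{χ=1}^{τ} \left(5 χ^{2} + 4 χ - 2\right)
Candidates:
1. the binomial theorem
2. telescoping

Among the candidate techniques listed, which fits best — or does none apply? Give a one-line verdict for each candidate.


Best approach: no special technique — no ratio, no shift structure, no binomial pattern: sum the constant-multiple powers of χ with known formulas.
- the binomial theorem: no binomial coefficients pair with matched powers.
- telescoping — in the displayed form, no term reappears at a neighboring index to cancel against.


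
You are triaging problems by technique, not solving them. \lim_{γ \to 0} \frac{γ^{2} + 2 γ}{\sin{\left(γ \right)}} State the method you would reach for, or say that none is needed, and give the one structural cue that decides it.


Method: l'Hôpital's rule (0/0) — both numerator and denominator vanish at 0: the genuine 0/0 indeterminate that l'Hôpital exists for. Expanding numerator and denominator to first order gives the same value — the rule automates exactly that.


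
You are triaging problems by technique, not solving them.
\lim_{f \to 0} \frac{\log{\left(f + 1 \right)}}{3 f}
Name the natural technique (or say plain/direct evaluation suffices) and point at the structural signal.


Best approach: l'Hôpital's rule (0/0) — the 0/0 form at 0 is the signature situation for l'Hôpital's rule. A first-order expansion at the point is an equally standard path; the rule packages it.


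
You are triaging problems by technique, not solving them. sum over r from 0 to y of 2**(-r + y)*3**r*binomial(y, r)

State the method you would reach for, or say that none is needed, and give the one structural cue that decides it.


Verdict: the binomial theorem — terms weighting binomial(y, r) against matched powers of 3 and 2 reassemble into (3 + 2)^y by the binomial theorem.


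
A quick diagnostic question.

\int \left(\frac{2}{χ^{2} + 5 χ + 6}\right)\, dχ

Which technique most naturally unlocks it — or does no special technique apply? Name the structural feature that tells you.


Best approach: partial fractions — the bottom, χ^{2} + 5 χ + 6, comes apart into simple factors, and a proper rational function over split factors decomposes.


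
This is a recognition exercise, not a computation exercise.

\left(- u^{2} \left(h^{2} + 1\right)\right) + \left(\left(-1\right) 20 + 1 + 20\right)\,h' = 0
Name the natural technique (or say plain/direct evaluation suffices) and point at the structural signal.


Best approach: separation of variables — separating collects all h-dependence with the derivative and leaves all u-dependence opposite: variables separate.


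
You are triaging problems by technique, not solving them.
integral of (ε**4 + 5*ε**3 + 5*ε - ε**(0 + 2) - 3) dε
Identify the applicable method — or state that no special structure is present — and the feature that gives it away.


Method: no special technique — nothing composite, nothing rational, nothing trigonometric — each constant-multiple power of ε integrates by the power rule alone.


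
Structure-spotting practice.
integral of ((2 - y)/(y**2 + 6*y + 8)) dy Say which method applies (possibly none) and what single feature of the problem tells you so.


Verdict: partial fractions — the factorization of y**2 + 6*y + 8 is the whole battle; after it, each term is a table integral.


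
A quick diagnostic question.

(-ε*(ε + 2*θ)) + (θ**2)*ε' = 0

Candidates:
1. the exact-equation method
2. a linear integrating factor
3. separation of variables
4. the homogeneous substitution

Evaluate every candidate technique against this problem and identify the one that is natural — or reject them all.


Best approach: the homogeneous substitution — the slope is degree-zero homogeneous: the ratio substitution v = ε/θ collapses it. This doubles as a Bernoulli equation in the unknown as written; the homogeneous route needs no setup at all.
- the exact-equation method: exactness fails on the nose — the mixed partials do not match.
- a linear integrating factor: the unknown enters nonlinearly (through a power, a denominator, or a transcendental function), which the linear integrating-factor recipe cannot absorb as-is — any repair would come from a preliminary substitution, not the factor.
- separation of variables — no division isolates the independent variable from the unknown.
- the homogeneous substitution — applies; the problem has the shape this method handles.


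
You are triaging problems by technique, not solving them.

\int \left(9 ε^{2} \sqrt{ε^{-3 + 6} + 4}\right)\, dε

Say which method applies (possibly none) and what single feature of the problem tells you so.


Diagnosis: u-substitution — read it as f(ε^{-3 + 6} + 4) times a constant multiple of d(ε^{-3 + 6} + 4): one substitution, u = ε^{-3 + 6} + 4, finishes it.


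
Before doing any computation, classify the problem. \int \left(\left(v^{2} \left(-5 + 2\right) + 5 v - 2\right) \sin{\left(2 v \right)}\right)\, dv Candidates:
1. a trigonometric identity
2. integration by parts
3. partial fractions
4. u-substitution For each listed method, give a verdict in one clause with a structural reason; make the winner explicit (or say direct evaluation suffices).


Diagnosis: integration by parts — differentiate (v^{2} \left(-5 + 2\right) + 5 v - 2), integrate \sin{\left(2 v \right)}: each pass lowers the polynomial degree, so parts terminates.
- a trigonometric identity — no identity rewrites this into an easier trigonometric form.
- integration by parts: yes — fits the structure here.
- partial fractions: there is no rational-function structure to decompose.
- u-substitution — no subexpression of the integrand serves as a whole-integral substitution inner — individual terms may offer their own, but none carries its derivative as a factor of the full integrand; a working change of variable would have to be constructed from outside the expression.


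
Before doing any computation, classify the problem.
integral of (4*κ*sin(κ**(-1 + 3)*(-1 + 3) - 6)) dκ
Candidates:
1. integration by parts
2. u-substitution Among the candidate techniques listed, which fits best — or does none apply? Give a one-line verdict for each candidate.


Technique: u-substitution — 4*κ matches the derivative of (κ**(-1 + 3)*(-1 + 3) - 6) up to a constant; with u = (κ**(-1 + 3)*(-1 + 3) - 6) the whole integrand folds into a function of u alone.
- integration by parts — the non-polynomial partner is not one of the parts kernels — exp, sine, or cosine with a degree-1 argument, or a logarithm.
- u-substitution: applicable, and directly so.


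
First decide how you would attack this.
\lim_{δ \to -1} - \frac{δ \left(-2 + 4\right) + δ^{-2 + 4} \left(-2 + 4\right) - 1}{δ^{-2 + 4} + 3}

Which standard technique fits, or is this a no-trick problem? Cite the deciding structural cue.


Verdict: no special technique — no zero denominators, no indeterminate clash at -1 — substitute and read off the value.


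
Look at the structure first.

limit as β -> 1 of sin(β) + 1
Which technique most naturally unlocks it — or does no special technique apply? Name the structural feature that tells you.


Technique: no special technique — the expression is continuous at the evaluation point — substitute directly; no indeterminate form appears.


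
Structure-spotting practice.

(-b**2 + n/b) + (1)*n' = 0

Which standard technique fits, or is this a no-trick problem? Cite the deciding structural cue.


Technique: a linear integrating factor — the unknown enters only to the first power against a nonzero forcing term — the integrating-factor template applies directly.


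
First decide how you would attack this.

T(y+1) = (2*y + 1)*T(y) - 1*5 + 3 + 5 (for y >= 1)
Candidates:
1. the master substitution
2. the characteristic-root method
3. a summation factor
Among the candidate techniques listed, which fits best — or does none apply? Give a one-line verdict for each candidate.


Best approach: a summation factor — normalize by the running product of 2*y + 1: the left side becomes a difference, and differences sum.
- the master substitution — the recursive argument is a shift of the index, not a fixed fraction of it.
- the characteristic-root method — the coefficients change with the index, which the root method cannot absorb.
- a summation factor — applies; the problem has the shape this method handles.


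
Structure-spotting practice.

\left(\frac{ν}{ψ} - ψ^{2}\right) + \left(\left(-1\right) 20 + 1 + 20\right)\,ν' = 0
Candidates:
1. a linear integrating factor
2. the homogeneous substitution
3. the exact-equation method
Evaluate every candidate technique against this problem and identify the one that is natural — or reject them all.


Diagnosis: a linear integrating factor — the unknown enters only to the first power against a nonzero forcing term — the integrating-factor template applies directly.
- a linear integrating factor: applies; the problem has the shape this method handles.
- the homogeneous substitution: rescaling both variables together changes the slope, so no ratio substitution collapses it.
- the exact-equation method — the mixed partial derivatives differ, so the left side is not a total differential.


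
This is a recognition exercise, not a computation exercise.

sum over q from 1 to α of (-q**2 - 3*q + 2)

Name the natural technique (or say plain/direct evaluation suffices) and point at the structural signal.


Method: no special technique — recognize the absence of structure: constant-multiple powers of q summed plainly, no special method required.


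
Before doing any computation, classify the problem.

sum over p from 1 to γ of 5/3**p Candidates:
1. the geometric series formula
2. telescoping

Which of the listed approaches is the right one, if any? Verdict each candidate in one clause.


Diagnosis: the geometric series formula — consecutive terms stand in a fixed index-free ratio — the geometric sum formula closes it.
- the geometric series formula — applies; the problem has the shape this method handles.
- telescoping — the terms as presented offer no neighboring cancellation — a telescoping rewrite may exist, but the displayed structure does not hand one over.


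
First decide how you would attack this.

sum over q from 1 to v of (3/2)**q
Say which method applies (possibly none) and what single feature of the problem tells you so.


Best approach: the geometric series formula — term-over-term division gives 3/2 every time — index-free ratio, geometric sum formula applies.


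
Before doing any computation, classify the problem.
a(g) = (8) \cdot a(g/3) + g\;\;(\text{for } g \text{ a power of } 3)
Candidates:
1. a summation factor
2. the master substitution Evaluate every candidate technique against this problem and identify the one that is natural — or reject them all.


Method: the master substitution — the argument contracts 3-fold per step: reindex g exponentially and solve the linear recurrence in the new index.
- a summation factor — the recursion divides its index rather than shifting it — there is no previous-term chain for a summation factor to telescope.
- the master substitution: yes, a natural case for it.


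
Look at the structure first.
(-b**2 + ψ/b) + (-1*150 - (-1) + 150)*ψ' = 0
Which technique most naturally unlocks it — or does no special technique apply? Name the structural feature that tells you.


Diagnosis: a linear integrating factor — the unknown enters only to the first power against a nonzero forcing term — the integrating-factor template applies directly.


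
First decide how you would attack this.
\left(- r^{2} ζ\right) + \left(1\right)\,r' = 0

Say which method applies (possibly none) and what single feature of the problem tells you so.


Method: separation of variables — a product of single-variable factors, ζ and r^{2} — the textbook separable form.


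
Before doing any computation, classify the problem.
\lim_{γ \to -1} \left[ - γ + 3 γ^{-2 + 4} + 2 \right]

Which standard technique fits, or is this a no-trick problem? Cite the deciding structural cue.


Technique: no special technique — the expression is continuous at the evaluation point — substitute directly; no indeterminate form appears.


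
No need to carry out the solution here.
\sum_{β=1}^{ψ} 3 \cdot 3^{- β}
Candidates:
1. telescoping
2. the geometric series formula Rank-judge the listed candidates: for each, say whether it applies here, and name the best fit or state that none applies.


Diagnosis: the geometric series formula — consecutive terms stand in a fixed index-free ratio — the geometric sum formula closes it.
- telescoping: neither a shifted-difference shape nor integer-spaced poles are present.
- the geometric series formula — applies; the problem has the shape this method handles.


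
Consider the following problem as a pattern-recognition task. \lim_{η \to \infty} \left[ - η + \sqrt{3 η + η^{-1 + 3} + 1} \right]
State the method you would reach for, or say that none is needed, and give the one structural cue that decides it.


Method: conjugate multiplication — the difference \sqrt{3 η + η^{-1 + 3} + 1} - η is an ∞ − ∞ stalemate; its conjugate partner breaks the tie.


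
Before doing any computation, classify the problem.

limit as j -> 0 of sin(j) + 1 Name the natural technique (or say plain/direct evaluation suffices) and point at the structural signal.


Technique: no special technique — the expression is continuous at 0 — substitute and evaluate; no indeterminate form appears.


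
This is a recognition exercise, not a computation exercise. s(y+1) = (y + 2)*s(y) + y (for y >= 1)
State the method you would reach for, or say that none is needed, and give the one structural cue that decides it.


Diagnosis: a summation factor — with the index-dependent coefficient y + 2, dividing by the cumulative product turns the left side into a pure difference.


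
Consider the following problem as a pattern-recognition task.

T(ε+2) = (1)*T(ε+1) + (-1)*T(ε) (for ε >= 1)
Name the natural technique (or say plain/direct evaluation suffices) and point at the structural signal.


Technique: the characteristic-root method — the recurrence treats every index alike (constant coefficients, no forcing) — precisely the regime where r^ε trials close it.


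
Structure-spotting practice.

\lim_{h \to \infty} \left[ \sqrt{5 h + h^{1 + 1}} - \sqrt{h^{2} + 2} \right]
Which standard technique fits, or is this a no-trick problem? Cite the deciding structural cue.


Best approach: conjugate multiplication — divergence minus divergence hides a finite answer — expose it by pairing \sqrt{5 h + h^{1 + 1}} - \sqrt{h^{2} + 2} with its conjugate.
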